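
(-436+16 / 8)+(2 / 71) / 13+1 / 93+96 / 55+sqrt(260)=-2040675391 / 4721145+2 *sqrt(65)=-416.12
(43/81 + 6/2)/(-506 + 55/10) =-4/567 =-0.01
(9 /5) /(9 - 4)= 9 /25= 0.36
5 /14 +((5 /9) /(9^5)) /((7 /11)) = 2657315 /7440174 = 0.36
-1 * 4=-4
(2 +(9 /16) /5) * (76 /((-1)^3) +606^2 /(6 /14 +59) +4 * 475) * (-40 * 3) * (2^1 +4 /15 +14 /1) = -660060687 /20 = -33003034.35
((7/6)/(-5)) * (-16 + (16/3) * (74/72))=994/405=2.45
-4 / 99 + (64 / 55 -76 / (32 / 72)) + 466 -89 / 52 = 294.41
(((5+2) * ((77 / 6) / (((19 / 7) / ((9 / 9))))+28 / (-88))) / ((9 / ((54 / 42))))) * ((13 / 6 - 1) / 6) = 19355 / 22572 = 0.86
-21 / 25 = -0.84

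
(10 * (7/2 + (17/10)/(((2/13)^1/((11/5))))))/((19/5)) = 2781/38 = 73.18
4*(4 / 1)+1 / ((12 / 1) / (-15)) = 14.75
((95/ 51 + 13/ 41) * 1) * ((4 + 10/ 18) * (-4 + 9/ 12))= -29627/ 918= -32.27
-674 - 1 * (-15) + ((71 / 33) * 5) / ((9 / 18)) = -21037 / 33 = -637.48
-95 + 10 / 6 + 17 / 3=-263 / 3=-87.67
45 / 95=9 / 19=0.47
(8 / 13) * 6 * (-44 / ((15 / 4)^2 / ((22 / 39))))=-247808 / 38025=-6.52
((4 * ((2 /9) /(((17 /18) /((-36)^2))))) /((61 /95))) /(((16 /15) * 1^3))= 1846800 /1037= 1780.91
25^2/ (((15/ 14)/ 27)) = 15750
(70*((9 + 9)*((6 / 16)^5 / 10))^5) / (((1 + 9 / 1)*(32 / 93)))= 32570535859448809257 / 3777893186295716170956800000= 0.00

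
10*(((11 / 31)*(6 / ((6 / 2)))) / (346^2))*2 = 110 / 927799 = 0.00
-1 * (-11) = 11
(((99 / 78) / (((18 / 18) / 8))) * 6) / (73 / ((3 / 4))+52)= 297 / 728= 0.41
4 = 4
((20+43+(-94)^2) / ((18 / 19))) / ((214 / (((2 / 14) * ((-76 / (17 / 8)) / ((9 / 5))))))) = -128501560 / 1031373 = -124.59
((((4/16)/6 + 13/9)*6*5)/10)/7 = 107/168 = 0.64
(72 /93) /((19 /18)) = 432 /589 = 0.73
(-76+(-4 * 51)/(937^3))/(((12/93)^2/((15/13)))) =-112656700153785/21389080778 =-5267.02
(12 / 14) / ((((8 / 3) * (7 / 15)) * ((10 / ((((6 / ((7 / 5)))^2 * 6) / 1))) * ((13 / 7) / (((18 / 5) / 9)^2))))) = 2916 / 4459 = 0.65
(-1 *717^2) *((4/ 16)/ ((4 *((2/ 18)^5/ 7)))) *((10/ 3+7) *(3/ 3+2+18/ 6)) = -6587347775337/ 8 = -823418471917.12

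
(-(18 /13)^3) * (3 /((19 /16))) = -279936 /41743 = -6.71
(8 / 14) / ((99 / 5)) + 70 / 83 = 50170 / 57519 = 0.87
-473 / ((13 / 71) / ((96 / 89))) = -3223968 / 1157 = -2786.49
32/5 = 6.40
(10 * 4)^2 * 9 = 14400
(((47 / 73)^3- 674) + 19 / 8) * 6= -6268073271 / 1556068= -4028.15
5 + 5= 10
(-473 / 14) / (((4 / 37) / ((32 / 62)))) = -35002 / 217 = -161.30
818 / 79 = 10.35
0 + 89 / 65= 89 / 65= 1.37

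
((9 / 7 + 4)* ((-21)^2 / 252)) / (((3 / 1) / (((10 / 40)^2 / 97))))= 37 / 18624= 0.00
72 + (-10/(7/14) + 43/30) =1603/30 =53.43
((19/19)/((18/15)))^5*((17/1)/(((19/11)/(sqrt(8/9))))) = 584375*sqrt(2)/221616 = 3.73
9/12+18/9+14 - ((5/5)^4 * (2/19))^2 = 24171/1444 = 16.74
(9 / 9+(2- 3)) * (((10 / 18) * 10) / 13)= 0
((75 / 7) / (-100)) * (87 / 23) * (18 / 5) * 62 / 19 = -72819 / 15295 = -4.76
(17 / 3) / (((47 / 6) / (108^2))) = 396576 / 47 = 8437.79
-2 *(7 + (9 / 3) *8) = -62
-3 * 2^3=-24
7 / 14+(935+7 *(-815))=-9539 / 2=-4769.50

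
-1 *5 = -5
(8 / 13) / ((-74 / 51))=-204 / 481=-0.42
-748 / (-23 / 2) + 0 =1496 / 23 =65.04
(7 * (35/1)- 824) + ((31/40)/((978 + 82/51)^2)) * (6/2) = -57807396814107/99840064000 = -579.00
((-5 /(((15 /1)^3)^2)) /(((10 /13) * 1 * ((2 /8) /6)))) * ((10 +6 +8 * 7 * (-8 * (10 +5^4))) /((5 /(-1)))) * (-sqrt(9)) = 14792128 /6328125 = 2.34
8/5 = 1.60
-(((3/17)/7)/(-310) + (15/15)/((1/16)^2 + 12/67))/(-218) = 632727863/25243900780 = 0.03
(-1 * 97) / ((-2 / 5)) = 242.50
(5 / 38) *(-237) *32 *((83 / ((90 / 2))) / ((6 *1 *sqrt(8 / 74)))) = -26228 *sqrt(37) / 171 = -932.97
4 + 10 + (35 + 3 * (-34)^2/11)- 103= 2874/11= 261.27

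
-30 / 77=-0.39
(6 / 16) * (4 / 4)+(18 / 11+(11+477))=43121 / 88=490.01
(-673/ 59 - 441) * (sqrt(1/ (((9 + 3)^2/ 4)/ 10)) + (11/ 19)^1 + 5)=-2829352/ 1121 - 13346 * sqrt(10)/ 177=-2762.39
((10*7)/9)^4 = 24010000/6561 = 3659.50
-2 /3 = -0.67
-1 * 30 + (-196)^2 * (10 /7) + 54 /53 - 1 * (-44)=2909436 /53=54895.02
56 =56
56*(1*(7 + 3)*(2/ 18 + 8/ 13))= 47600/ 117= 406.84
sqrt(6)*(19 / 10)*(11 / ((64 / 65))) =2717*sqrt(6) / 128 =51.99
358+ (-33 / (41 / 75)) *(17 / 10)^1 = 20941 / 82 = 255.38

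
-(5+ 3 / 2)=-13 / 2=-6.50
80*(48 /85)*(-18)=-13824 /17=-813.18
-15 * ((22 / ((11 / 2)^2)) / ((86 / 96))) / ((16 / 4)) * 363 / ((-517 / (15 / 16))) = 2.00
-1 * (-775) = 775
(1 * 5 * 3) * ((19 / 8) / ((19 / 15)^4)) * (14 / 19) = 5315625 / 521284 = 10.20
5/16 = 0.31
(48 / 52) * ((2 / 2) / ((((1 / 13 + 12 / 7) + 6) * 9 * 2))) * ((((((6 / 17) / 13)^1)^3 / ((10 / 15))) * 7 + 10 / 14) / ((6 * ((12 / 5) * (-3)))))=-269925905 / 2479522573476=-0.00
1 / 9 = 0.11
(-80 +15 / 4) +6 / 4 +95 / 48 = -3493 / 48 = -72.77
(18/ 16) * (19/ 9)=19/ 8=2.38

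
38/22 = 19/11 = 1.73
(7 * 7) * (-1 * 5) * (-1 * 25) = 6125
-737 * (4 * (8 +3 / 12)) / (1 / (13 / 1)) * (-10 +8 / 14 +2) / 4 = 4110249 / 7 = 587178.43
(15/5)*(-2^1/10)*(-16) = 48/5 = 9.60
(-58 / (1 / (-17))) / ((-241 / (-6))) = 5916 / 241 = 24.55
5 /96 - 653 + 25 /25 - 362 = -97339 /96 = -1013.95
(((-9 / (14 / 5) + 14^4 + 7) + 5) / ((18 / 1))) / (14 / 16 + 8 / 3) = 1075894 / 1785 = 602.74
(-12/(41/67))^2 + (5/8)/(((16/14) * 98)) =579197141/1506176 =384.55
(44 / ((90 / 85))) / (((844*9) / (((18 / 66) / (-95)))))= -17 / 1082430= -0.00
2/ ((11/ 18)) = 36/ 11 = 3.27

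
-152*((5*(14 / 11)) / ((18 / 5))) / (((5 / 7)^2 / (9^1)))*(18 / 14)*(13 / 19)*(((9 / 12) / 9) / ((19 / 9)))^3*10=-773955 / 301796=-2.56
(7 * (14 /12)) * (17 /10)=833 /60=13.88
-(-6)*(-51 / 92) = -153 / 46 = -3.33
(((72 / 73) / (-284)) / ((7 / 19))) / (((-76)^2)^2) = -9 / 31852976512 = -0.00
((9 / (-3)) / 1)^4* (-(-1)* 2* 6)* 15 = 14580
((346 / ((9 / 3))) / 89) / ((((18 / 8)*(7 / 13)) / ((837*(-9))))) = -5019768 / 623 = -8057.41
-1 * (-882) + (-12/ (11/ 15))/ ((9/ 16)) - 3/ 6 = 18753/ 22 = 852.41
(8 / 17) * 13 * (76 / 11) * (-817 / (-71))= 6457568 / 13277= 486.37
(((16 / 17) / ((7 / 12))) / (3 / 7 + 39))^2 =256 / 152881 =0.00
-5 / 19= -0.26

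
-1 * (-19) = 19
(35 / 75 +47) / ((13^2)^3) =712 / 72402135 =0.00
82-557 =-475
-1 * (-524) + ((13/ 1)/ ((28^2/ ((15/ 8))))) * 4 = 821827/ 1568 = 524.12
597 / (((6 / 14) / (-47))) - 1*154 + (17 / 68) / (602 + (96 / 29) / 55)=-252075073405 / 3841144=-65625.00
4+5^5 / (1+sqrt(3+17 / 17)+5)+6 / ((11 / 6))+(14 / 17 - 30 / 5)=587511 / 1496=392.72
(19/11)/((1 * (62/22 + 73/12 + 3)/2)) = 456/1571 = 0.29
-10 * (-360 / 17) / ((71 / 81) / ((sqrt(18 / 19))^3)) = 15746400 * sqrt(38) / 435727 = 222.77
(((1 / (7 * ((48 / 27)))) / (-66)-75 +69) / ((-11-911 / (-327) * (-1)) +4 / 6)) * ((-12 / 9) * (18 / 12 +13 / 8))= -2686305 / 1409408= -1.91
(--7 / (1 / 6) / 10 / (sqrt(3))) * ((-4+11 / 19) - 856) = -114303 * sqrt(3) / 95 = -2083.99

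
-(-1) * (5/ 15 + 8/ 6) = 5/ 3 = 1.67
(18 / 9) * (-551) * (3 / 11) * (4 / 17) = -13224 / 187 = -70.72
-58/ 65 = -0.89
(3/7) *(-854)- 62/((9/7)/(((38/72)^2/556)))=-1186867009/3242592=-366.02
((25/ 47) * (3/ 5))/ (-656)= -0.00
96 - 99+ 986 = 983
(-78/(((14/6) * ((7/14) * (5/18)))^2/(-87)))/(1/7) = 452296.59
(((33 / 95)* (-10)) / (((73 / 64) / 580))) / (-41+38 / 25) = 20416000 / 456323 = 44.74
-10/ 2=-5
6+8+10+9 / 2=57 / 2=28.50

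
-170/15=-34/3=-11.33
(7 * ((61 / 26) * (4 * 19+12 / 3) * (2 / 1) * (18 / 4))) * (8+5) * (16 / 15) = 163968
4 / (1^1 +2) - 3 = -5 / 3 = -1.67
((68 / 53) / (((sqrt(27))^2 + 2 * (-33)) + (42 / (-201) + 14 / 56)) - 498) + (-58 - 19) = -318207699 / 553373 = -575.03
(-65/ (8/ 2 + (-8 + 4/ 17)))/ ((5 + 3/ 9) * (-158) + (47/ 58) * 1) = -96135/ 4687456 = -0.02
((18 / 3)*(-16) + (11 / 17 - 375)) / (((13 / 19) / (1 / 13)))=-151924 / 2873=-52.88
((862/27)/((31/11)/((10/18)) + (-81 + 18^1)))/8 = -23705/344088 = -0.07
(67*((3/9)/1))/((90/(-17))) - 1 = -1409/270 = -5.22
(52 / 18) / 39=2 / 27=0.07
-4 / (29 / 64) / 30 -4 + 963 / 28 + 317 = 4227661 / 12180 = 347.10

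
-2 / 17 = -0.12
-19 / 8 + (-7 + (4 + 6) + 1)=13 / 8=1.62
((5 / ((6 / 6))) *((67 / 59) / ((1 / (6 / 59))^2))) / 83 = 12060 / 17046457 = 0.00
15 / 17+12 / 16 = 1.63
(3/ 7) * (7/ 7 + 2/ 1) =9/ 7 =1.29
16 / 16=1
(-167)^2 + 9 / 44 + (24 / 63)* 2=25770329 / 924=27889.97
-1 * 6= -6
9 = 9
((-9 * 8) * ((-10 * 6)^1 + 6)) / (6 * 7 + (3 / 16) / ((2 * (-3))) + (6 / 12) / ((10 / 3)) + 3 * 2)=622080 / 7699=80.80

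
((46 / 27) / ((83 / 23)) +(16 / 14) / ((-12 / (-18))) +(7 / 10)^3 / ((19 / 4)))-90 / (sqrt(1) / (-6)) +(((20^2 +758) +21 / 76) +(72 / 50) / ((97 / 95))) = 24602589287929 / 14455570500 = 1701.95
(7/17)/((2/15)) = 105/34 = 3.09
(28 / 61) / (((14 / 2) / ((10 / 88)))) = 0.01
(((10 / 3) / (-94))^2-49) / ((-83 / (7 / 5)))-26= -207696982 / 8250615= -25.17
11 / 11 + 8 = 9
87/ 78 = 29/ 26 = 1.12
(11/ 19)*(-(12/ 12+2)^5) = -2673/ 19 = -140.68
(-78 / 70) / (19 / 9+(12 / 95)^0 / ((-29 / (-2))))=-10179 / 19915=-0.51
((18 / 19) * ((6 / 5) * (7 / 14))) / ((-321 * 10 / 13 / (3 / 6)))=-117 / 101650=-0.00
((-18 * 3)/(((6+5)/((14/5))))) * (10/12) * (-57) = 7182/11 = 652.91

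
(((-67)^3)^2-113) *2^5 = 2894668225792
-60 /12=-5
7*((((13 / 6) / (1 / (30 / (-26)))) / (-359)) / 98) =5 / 10052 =0.00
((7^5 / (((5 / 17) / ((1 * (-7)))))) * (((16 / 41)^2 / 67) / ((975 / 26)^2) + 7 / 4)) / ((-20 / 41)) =8869530786843293 / 6180750000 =1435025.00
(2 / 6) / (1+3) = 1 / 12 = 0.08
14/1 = 14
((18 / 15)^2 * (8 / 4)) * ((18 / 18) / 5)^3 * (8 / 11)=576 / 34375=0.02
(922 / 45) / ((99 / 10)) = 1844 / 891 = 2.07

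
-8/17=-0.47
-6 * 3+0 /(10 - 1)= -18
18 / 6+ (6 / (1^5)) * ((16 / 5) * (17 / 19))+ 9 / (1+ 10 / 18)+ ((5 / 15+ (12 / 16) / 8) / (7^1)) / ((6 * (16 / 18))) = 8844343 / 340480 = 25.98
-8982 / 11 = -816.55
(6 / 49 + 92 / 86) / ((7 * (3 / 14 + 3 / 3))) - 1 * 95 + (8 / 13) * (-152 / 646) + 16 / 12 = -130853143 / 1396941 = -93.67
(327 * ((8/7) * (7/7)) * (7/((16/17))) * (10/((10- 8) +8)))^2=30902481/4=7725620.25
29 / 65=0.45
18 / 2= 9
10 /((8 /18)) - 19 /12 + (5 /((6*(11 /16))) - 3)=2525 /132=19.13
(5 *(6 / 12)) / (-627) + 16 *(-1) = -20069 / 1254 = -16.00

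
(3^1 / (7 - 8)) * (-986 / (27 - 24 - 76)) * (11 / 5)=-32538 / 365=-89.15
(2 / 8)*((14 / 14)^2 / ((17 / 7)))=7 / 68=0.10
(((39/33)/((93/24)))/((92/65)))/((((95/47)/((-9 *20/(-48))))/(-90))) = -5361525/149017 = -35.98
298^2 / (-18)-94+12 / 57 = -859676 / 171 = -5027.35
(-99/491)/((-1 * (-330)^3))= -1/178233000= -0.00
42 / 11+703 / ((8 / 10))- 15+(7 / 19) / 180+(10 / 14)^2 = 400050527 / 460845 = 868.08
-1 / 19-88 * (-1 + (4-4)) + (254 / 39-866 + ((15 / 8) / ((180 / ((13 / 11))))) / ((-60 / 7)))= -12074558797 / 15649920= -771.54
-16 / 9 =-1.78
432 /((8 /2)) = 108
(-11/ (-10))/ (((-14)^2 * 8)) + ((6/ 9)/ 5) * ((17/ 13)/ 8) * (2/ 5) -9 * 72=-1981295999/ 3057600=-647.99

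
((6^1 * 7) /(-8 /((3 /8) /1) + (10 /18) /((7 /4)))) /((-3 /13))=5733 /662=8.66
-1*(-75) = 75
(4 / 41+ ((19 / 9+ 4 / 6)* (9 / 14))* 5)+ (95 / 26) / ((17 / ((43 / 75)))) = 8704747 / 951405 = 9.15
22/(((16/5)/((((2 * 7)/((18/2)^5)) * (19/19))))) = 385/236196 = 0.00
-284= -284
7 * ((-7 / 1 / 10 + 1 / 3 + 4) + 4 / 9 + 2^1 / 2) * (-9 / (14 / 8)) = -914 / 5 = -182.80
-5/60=-1/12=-0.08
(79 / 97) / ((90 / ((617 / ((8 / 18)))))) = 48743 / 3880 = 12.56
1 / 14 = 0.07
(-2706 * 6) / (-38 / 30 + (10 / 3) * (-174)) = 243540 / 8719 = 27.93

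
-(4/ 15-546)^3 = 548548738856/ 3375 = 162532959.66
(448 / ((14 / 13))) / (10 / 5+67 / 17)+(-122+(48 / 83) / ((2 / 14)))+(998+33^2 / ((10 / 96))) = 11404.47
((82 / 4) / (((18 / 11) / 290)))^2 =13199092.67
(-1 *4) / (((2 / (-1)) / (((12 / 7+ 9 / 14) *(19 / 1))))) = 627 / 7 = 89.57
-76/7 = -10.86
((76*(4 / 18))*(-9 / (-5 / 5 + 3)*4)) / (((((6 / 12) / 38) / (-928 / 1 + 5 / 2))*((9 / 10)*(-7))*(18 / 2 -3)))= -35637920 / 63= -565681.27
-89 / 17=-5.24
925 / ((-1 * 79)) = -925 / 79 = -11.71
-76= -76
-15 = -15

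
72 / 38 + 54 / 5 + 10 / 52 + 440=1118631 / 2470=452.89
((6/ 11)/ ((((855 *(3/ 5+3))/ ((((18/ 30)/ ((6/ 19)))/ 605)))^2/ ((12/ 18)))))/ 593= 1/ 1566491943307500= 0.00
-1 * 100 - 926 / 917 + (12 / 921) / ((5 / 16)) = -142122222 / 1407595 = -100.97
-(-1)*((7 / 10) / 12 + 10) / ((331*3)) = 1207 / 119160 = 0.01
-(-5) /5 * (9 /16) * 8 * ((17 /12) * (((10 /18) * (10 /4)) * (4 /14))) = 425 /168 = 2.53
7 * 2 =14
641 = 641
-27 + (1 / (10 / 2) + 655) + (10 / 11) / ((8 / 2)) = 628.43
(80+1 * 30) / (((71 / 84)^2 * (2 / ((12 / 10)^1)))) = 465696 / 5041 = 92.38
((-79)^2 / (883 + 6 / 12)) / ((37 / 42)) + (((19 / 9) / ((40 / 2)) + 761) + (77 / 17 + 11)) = 52325858759 / 66686580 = 784.65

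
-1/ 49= -0.02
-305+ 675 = 370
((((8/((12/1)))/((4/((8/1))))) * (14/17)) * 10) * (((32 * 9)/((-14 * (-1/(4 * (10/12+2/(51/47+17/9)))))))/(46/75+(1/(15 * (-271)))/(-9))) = 2218.21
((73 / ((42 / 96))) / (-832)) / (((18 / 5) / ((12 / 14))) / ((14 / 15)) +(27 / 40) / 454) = -331420 / 7438977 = -0.04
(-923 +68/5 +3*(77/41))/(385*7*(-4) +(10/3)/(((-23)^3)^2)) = 41140357840212/490716766650625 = 0.08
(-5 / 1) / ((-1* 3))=5 / 3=1.67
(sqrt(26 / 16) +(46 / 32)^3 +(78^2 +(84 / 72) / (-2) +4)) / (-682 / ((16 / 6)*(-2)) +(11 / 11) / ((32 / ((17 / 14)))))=112*sqrt(26) / 57305 +523870739 / 11002560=47.62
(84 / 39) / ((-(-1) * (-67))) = -28 / 871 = -0.03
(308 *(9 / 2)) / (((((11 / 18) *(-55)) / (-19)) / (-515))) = -4438476 / 11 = -403497.82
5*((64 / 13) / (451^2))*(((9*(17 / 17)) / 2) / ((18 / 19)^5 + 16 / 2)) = 89139564 / 1434377139767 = 0.00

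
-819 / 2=-409.50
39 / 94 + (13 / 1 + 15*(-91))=-127049 / 94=-1351.59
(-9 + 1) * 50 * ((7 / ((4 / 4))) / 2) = -1400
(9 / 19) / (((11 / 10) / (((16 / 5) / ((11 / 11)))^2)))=4608 / 1045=4.41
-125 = -125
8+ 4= 12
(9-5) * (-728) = -2912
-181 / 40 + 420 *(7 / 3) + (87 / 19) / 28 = 5190397 / 5320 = 975.64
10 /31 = 0.32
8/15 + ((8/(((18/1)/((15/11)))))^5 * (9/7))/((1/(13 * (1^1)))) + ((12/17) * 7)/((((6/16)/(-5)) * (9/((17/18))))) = -5.01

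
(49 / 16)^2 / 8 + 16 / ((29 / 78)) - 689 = -38295555 / 59392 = -644.79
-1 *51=-51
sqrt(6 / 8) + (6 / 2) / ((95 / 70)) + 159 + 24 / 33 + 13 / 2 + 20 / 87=sqrt(3) / 2 + 6133769 / 36366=169.53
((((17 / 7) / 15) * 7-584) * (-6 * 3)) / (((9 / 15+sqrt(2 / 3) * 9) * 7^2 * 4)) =-1249 / 2086+6245 * sqrt(6) / 2086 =6.73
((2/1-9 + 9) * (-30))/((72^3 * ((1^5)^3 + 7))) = -5/248832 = -0.00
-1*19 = -19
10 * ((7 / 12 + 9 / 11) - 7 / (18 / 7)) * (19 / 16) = -49685 / 3168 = -15.68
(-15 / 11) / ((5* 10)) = -3 / 110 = -0.03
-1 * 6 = -6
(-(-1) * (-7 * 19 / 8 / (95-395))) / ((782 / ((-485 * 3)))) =-12901 / 125120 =-0.10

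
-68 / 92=-17 / 23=-0.74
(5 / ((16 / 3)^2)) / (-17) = -45 / 4352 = -0.01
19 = 19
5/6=0.83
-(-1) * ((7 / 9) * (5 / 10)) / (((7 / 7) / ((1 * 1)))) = 7 / 18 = 0.39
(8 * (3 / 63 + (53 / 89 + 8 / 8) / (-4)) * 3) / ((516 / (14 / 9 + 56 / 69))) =-91910 / 2376567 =-0.04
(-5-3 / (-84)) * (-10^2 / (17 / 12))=41700 / 119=350.42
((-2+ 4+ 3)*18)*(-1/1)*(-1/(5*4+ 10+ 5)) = 18/7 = 2.57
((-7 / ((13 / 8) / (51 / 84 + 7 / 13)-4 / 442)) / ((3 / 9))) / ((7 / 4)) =-8.51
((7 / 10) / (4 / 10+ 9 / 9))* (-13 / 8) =-13 / 16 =-0.81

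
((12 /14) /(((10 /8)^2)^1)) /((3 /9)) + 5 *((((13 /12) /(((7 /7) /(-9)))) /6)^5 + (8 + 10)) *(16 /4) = 193573921 /1433600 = 135.03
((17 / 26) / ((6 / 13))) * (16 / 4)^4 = 1088 / 3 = 362.67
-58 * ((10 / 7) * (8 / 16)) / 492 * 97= -8.17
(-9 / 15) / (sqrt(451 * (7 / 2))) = -3 * sqrt(6314) / 15785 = -0.02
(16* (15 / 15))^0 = 1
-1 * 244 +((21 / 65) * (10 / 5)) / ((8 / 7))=-63293 / 260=-243.43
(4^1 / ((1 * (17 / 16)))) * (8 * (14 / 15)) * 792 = 1892352 / 85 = 22262.96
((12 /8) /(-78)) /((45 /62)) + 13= 15179 /1170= 12.97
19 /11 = 1.73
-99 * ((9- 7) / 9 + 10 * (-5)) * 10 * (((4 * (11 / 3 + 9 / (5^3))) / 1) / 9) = 55272448 / 675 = 81885.11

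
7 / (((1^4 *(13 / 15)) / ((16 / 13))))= 1680 / 169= 9.94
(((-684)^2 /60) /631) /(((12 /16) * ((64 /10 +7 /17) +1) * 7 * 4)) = 55233 /733222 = 0.08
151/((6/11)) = 1661/6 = 276.83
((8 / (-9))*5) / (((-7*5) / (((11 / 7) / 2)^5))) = 161051 / 4235364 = 0.04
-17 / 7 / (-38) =17 / 266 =0.06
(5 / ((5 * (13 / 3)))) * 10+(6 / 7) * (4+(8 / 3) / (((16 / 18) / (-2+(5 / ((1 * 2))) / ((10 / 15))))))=1863 / 182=10.24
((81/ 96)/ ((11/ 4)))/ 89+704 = 5513755/ 7832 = 704.00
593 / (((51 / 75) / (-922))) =-13668650 / 17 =-804038.24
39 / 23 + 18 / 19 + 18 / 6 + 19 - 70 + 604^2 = 364770.64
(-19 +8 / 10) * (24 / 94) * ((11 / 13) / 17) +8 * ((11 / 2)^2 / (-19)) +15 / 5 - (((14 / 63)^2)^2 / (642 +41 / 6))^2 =-3226276486623588343 / 323659110870181665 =-9.97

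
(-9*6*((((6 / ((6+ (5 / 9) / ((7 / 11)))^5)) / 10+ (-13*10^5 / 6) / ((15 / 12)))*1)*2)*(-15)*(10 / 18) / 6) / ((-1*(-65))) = -79148524904579742226 / 197871312306109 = -400000.00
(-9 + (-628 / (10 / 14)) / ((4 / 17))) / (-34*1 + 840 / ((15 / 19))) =-9364 / 2575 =-3.64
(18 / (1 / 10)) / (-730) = -18 / 73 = -0.25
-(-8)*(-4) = -32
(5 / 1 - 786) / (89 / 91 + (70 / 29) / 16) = -16488472 / 23833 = -691.83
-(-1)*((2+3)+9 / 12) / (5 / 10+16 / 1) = 23 / 66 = 0.35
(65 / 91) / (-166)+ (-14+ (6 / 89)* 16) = -1336745 / 103418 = -12.93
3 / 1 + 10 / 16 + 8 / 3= 151 / 24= 6.29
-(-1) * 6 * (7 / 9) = 14 / 3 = 4.67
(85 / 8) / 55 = 17 / 88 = 0.19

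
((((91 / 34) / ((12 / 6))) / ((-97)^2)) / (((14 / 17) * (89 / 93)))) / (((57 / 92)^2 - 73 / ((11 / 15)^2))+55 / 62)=-0.00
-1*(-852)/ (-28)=-213/ 7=-30.43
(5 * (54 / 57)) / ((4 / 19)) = 45 / 2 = 22.50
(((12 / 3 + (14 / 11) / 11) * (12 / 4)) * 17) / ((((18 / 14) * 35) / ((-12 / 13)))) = -33864 / 7865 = -4.31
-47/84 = -0.56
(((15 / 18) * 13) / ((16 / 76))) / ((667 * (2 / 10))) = 6175 / 16008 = 0.39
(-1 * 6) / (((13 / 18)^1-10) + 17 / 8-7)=0.42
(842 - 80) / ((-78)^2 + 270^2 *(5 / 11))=1397 / 71904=0.02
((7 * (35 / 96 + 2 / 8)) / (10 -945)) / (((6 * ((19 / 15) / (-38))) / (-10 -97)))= -44191 / 17952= -2.46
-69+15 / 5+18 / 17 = -1104 / 17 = -64.94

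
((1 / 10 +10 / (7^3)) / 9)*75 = 2215 / 2058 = 1.08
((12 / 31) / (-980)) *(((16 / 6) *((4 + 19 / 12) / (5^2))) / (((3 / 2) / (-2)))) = 536 / 1708875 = 0.00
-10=-10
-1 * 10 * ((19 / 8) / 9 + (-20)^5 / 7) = 1151999335 / 252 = 4571425.93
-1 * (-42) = 42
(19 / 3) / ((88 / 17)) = 323 / 264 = 1.22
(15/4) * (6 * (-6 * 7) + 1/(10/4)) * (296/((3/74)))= -6888808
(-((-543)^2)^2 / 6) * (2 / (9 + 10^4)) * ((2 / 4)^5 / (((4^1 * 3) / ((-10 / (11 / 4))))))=48297740445 / 1761584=27417.22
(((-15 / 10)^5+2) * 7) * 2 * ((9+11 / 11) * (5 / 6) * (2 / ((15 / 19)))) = -119035 / 72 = -1653.26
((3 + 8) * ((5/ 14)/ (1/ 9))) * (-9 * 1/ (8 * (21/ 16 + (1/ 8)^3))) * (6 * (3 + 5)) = -6842880/ 4711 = -1452.53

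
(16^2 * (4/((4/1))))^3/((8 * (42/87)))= 30408704/7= 4344100.57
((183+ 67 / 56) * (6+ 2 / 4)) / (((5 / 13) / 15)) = 5229705 / 112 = 46693.79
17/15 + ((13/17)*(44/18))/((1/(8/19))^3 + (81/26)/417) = 219541609/172488375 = 1.27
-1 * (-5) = 5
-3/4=-0.75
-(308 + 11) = -319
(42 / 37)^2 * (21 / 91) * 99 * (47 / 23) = 24623676 / 409331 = 60.16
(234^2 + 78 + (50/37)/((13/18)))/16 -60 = 12957147/3848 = 3367.24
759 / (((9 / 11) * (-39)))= -2783 / 117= -23.79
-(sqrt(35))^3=-35 *sqrt(35)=-207.06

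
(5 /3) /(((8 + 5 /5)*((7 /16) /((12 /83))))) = 320 /5229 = 0.06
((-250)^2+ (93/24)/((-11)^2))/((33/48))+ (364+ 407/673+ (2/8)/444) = 145205123622563/1590875088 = 91273.74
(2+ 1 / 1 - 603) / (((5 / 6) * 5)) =-144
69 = 69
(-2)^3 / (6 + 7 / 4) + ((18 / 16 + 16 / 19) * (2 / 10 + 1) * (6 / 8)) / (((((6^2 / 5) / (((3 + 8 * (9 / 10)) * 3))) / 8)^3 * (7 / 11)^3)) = 545504768023 / 2020270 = 270015.77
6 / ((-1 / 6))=-36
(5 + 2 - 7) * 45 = 0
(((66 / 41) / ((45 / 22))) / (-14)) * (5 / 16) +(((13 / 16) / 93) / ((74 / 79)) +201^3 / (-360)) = -22557.23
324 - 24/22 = 3552/11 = 322.91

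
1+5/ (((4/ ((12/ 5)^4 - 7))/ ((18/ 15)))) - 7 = 33.27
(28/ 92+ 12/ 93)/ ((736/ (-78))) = -0.05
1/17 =0.06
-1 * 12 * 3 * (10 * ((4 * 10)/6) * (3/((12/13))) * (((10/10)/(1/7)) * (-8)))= 436800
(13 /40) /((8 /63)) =819 /320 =2.56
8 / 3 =2.67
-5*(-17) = 85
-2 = -2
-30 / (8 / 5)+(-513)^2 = 1052601 / 4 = 263150.25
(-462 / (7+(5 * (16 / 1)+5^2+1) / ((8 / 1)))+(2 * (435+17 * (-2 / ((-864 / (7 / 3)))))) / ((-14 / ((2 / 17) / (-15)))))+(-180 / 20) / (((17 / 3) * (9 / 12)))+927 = 1043967359 / 1156680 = 902.56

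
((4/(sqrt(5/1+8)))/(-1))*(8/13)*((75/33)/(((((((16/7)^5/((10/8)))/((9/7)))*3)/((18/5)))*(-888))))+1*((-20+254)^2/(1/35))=540225*sqrt(13)/36062101504+1916460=1916460.00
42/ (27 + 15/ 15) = 3/ 2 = 1.50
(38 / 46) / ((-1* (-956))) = 19 / 21988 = 0.00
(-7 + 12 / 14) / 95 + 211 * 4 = 561217 / 665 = 843.94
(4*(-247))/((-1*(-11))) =-988/11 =-89.82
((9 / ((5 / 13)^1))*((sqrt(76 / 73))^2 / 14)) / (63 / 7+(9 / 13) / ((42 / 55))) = 38532 / 219365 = 0.18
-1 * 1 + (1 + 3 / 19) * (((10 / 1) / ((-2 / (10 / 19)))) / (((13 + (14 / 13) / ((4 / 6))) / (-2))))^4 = -0.98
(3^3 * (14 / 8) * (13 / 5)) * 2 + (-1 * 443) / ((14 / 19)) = -12443 / 35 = -355.51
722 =722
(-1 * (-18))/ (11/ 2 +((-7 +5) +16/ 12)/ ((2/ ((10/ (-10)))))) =108/ 35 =3.09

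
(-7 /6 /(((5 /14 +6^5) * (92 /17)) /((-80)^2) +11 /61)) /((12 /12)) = -81300800 /470796021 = -0.17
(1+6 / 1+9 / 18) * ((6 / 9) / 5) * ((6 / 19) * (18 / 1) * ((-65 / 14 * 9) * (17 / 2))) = -268515 / 133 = -2018.91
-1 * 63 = -63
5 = 5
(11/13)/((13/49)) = 539/169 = 3.19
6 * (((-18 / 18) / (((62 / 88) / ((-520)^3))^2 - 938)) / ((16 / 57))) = 818147369115648000000 / 35902794490314751999039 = 0.02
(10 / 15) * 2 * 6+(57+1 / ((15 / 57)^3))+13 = 16609 / 125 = 132.87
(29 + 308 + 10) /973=347 /973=0.36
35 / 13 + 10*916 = 119115 / 13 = 9162.69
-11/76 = -0.14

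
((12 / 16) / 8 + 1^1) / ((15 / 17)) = 119 / 96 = 1.24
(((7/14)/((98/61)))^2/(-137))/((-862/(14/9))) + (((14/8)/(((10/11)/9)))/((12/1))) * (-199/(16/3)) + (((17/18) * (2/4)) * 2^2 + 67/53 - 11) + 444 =1050492396325329/2747943457280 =382.28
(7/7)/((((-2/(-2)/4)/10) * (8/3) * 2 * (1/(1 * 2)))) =15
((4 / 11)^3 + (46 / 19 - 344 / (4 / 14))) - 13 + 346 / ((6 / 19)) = -9017870 / 75867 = -118.86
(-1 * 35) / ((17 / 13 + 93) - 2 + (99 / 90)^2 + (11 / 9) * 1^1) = -58500 / 158351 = -0.37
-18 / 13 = -1.38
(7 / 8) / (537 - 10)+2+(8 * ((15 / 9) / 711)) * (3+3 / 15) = 18540035 / 8992728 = 2.06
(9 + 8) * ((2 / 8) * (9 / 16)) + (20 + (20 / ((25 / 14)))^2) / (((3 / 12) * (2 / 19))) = 8846577 / 1600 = 5529.11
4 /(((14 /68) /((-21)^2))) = 8568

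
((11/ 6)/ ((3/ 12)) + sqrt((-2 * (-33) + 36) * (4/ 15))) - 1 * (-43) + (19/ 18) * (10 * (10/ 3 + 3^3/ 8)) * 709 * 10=2 * sqrt(170)/ 5 + 54226211/ 108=502099.76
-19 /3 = -6.33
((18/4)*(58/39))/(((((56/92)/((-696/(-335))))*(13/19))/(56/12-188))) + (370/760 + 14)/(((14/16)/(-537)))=-3229497066/215137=-15011.35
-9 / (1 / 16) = -144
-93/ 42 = -2.21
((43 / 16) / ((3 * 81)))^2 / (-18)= -1849 / 272097792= -0.00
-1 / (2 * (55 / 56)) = -28 / 55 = -0.51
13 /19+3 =70 /19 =3.68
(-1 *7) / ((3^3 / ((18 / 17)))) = -14 / 51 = -0.27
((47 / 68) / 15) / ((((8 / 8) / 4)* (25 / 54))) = 846 / 2125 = 0.40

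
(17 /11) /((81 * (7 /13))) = 221 /6237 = 0.04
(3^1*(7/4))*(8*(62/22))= 1302/11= 118.36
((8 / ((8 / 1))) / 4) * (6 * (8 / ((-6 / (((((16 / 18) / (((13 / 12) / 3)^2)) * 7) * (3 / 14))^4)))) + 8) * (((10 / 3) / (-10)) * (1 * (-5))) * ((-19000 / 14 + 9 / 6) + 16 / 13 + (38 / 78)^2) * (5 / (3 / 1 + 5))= 918140501114434287125 / 29777434239384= 30833432.25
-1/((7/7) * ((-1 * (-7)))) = -1/7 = -0.14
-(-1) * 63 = 63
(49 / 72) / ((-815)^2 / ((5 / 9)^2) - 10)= 49 / 154949688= 0.00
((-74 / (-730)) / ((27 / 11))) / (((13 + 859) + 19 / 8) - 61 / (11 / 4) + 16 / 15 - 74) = 35816 / 675805311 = 0.00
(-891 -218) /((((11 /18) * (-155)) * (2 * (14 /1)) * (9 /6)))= 3327 /11935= 0.28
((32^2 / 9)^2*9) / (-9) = -1048576 / 81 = -12945.38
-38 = -38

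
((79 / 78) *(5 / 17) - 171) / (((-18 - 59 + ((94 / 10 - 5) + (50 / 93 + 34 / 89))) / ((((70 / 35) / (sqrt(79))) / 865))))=624502409 *sqrt(79) / 8960010181837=0.00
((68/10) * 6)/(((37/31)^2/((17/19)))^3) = 10.11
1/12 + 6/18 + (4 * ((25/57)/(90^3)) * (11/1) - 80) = -66138503/831060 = -79.58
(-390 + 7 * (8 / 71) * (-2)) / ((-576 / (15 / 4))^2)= -0.02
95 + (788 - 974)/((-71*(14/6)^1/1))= 47773/497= 96.12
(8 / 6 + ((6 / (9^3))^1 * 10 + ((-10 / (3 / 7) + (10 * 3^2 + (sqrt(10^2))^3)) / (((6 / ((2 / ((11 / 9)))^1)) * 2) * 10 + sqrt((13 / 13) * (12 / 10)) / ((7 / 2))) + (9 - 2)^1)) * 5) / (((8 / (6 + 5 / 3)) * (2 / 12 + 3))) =906893890841 / 27373694364 - 483000 * sqrt(30) / 28162237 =33.04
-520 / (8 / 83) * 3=-16185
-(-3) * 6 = 18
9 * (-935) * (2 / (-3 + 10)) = -16830 / 7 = -2404.29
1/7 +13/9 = 100/63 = 1.59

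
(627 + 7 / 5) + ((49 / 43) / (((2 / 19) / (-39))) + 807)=435677 / 430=1013.20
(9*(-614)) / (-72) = 76.75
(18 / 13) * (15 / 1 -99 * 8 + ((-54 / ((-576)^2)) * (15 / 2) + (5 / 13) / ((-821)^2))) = -250988500959489 / 233293678592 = -1075.85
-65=-65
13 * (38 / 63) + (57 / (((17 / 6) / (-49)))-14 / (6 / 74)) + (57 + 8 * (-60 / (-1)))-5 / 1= -618.59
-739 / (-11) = 739 / 11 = 67.18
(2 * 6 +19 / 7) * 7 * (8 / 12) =206 / 3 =68.67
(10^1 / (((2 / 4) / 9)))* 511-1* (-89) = 92069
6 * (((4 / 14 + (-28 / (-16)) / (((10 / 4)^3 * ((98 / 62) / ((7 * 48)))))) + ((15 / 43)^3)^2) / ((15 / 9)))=2398984966726074 / 27655963339375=86.74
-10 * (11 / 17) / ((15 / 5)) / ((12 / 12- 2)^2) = -2.16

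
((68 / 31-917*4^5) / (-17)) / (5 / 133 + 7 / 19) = 645253490 / 4743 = 136043.32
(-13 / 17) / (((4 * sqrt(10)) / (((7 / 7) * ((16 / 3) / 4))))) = -13 * sqrt(10) / 510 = -0.08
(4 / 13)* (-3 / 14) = -6 / 91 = -0.07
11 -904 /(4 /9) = -2023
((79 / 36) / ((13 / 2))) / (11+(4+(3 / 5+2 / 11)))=4345 / 203112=0.02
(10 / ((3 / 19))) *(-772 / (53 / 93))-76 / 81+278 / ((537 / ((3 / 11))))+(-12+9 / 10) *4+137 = -3622166198419 / 42264585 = -85702.16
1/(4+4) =1/8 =0.12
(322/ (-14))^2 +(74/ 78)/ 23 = 474550/ 897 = 529.04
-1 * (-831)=831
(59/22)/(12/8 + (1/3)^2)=531/319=1.66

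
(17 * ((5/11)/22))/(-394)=-85/95348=-0.00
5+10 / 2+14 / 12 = 67 / 6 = 11.17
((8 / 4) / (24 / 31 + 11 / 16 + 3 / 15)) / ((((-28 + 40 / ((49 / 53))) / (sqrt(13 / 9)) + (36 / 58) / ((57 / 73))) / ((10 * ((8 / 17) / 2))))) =-9580281961600 / 683866677003633 + 32466362297600 * sqrt(13) / 522956870649837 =0.21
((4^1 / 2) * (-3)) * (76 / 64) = -57 / 8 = -7.12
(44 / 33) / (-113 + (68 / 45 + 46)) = -60 / 2947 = -0.02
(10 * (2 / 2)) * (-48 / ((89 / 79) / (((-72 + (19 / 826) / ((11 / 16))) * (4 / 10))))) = 4959086592 / 404327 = 12265.04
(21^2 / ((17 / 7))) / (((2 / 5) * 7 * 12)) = 5.40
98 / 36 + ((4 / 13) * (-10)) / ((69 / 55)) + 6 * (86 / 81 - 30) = -2799071 / 16146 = -173.36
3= 3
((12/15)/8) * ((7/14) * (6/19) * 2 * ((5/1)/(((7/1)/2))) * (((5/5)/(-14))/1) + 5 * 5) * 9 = 41841/1862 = 22.47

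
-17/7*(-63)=153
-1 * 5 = -5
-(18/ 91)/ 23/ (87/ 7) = -0.00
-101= -101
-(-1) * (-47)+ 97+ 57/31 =1607/31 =51.84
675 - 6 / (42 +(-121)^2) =9911019 / 14683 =675.00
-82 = -82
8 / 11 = 0.73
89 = 89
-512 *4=-2048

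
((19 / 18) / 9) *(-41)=-779 / 162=-4.81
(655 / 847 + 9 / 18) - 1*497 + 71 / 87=-72938933 / 147378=-494.91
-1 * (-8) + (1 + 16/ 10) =53/ 5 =10.60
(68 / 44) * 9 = 153 / 11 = 13.91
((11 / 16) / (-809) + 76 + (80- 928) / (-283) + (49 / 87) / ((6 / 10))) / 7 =11.42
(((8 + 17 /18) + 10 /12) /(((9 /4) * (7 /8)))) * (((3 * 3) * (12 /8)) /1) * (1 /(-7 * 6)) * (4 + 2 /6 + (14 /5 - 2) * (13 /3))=-9152 /735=-12.45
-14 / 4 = -7 / 2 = -3.50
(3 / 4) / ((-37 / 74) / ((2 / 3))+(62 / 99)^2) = -29403 / 14027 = -2.10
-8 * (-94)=752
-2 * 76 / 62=-2.45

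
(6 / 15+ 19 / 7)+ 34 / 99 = 11981 / 3465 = 3.46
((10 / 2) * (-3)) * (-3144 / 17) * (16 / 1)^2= 12072960 / 17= 710174.12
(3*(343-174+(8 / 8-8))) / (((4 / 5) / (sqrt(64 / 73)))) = 4860*sqrt(73) / 73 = 568.82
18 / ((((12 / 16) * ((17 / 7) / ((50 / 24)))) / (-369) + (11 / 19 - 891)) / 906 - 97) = -2223188100 / 12101900623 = -0.18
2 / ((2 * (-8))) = -1 / 8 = -0.12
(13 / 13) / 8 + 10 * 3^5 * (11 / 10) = 21385 / 8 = 2673.12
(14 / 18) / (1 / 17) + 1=14.22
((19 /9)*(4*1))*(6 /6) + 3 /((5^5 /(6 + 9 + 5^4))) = 9.06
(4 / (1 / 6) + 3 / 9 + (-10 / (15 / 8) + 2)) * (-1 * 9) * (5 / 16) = -945 / 16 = -59.06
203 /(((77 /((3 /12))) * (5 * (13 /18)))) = 261 /1430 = 0.18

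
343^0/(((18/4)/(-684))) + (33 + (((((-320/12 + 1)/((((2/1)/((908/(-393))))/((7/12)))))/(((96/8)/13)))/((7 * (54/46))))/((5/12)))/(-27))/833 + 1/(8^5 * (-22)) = -1176471177450607373/7741947281080320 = -151.96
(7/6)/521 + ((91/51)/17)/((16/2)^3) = 188433/77091328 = 0.00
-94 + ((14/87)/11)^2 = -86089610/915849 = -94.00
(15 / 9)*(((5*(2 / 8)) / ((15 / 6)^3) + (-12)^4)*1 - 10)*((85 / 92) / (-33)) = -2202146 / 2277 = -967.13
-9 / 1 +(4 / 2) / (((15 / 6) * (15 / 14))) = -8.25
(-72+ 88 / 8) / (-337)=61 / 337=0.18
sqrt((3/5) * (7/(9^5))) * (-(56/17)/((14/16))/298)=-32 * sqrt(105)/3077595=-0.00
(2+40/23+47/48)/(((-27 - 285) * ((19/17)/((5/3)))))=-0.02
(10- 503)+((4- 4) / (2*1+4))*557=-493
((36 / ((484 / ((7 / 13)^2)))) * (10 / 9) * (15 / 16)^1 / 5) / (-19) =-735 / 3108248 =-0.00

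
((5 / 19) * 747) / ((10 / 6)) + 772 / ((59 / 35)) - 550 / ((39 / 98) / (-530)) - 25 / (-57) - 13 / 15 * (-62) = 53418589506 / 72865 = 733117.26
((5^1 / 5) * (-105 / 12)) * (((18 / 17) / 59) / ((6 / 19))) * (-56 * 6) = 167580 / 1003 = 167.08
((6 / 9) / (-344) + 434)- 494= -30961 / 516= -60.00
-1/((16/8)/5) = -5/2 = -2.50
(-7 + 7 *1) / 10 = 0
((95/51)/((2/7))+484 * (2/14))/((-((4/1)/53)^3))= -8042782171/45696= -176006.26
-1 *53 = -53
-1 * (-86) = 86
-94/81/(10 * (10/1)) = -47/4050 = -0.01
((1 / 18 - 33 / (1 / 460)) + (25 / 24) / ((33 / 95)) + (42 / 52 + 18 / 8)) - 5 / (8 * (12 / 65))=-625060829 / 41184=-15177.27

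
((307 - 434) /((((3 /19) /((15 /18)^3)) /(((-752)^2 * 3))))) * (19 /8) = -50638011500 /27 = -1875481907.41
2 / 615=0.00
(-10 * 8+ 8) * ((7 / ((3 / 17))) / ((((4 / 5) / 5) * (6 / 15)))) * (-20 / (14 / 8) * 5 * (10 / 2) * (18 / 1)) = 229500000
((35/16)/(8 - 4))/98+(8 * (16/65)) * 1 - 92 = -5243067/58240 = -90.03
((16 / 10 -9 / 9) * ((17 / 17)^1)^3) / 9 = 1 / 15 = 0.07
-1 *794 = -794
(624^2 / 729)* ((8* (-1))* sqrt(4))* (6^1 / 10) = -692224 / 135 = -5127.59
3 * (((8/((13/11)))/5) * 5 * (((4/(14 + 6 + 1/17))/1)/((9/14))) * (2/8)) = 1904/1209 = 1.57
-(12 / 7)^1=-1.71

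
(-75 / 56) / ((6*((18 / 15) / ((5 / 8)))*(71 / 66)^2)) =-226875 / 2258368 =-0.10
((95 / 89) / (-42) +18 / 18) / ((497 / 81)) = 0.16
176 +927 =1103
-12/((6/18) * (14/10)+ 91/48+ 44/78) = -37440/9131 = -4.10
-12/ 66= -0.18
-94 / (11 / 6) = -564 / 11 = -51.27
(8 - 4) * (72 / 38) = 144 / 19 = 7.58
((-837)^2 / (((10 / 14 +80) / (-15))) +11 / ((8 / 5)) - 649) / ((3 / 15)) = -591380365 / 904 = -654181.82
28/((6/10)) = 140/3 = 46.67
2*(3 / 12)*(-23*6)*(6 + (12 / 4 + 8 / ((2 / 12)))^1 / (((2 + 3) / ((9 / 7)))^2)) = -646.68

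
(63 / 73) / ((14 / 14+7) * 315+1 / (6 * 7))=0.00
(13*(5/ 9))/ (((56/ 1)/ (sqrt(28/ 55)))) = 13*sqrt(385)/ 2772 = 0.09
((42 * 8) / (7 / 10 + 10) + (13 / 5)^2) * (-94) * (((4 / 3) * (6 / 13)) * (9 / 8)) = -86362218 / 34775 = -2483.46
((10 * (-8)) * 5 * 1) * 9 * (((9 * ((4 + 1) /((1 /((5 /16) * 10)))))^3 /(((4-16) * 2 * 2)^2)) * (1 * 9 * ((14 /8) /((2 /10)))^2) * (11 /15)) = -287791259765625 /131072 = -2195673063.40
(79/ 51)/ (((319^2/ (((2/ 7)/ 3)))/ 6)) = 0.00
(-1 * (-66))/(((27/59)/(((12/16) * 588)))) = 63602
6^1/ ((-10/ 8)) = -24/ 5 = -4.80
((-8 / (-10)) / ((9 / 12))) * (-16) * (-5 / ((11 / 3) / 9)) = 2304 / 11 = 209.45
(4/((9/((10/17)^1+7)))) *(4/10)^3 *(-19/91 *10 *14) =-104576/16575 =-6.31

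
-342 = -342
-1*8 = -8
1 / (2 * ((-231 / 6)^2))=2 / 5929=0.00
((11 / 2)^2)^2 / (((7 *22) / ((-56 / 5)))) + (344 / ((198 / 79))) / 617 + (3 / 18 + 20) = -56392903 / 1221660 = -46.16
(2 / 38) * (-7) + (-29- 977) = -19121 / 19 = -1006.37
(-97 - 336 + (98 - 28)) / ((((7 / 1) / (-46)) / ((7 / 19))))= 16698 / 19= 878.84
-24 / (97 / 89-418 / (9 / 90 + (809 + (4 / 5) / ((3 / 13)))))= -2740488 / 65711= -41.71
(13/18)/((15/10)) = 13/27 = 0.48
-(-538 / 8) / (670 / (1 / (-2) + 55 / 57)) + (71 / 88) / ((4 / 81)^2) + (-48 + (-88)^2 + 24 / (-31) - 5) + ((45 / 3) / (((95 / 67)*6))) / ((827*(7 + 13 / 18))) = 768491840150805503 / 95808561847680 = 8021.12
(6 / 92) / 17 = 3 / 782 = 0.00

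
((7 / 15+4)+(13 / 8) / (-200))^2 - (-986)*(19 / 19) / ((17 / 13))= 17830162801 / 23040000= 773.88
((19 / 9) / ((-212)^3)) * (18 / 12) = -19 / 57168768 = -0.00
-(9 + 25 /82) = -763 /82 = -9.30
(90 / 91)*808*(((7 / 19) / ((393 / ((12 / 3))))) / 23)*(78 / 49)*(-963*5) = -2801174400 / 2805103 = -998.60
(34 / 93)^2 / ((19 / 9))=1156 / 18259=0.06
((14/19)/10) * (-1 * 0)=0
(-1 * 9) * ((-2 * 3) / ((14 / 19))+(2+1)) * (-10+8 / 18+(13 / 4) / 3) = -2745 / 7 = -392.14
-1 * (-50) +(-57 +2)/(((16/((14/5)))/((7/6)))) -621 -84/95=-2658997/4560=-583.11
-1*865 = -865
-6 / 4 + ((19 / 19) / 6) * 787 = 389 / 3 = 129.67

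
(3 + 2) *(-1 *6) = -30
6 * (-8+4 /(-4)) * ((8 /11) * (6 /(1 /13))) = -33696 /11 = -3063.27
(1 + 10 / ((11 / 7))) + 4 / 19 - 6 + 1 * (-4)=-507 / 209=-2.43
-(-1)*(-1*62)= -62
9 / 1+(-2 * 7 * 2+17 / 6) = -97 / 6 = -16.17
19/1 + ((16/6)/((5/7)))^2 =7411/225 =32.94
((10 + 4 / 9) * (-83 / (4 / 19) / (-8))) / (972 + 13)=74119 / 141840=0.52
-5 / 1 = -5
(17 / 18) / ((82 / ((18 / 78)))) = 17 / 6396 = 0.00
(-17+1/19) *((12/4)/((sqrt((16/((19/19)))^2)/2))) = -483/76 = -6.36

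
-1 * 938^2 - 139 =-879983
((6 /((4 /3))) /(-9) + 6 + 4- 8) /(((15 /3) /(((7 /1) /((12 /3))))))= 21 /40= 0.52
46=46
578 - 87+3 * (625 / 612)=100789 / 204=494.06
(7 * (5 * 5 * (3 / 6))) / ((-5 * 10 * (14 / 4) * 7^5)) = -1 / 33614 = -0.00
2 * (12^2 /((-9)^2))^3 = 8192 /729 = 11.24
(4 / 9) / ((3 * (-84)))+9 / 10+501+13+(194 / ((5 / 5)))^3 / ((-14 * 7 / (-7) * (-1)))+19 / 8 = -11816510323 / 22680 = -521010.16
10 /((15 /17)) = 34 /3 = 11.33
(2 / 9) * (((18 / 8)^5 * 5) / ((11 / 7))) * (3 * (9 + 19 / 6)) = 16763355 / 11264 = 1488.22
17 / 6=2.83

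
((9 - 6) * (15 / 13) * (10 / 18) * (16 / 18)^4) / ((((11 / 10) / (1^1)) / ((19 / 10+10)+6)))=18329600 / 938223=19.54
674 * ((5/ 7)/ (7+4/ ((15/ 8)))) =52.71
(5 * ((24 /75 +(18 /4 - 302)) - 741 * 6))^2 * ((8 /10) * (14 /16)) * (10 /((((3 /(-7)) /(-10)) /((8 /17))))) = 3674633563692 /85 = 43230983102.26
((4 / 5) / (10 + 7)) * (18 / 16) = 9 / 170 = 0.05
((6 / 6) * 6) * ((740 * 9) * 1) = 39960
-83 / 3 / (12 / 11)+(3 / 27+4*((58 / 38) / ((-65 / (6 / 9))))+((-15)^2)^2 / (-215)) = -166183219 / 637260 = -260.78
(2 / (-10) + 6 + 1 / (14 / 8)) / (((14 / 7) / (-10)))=-223 / 7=-31.86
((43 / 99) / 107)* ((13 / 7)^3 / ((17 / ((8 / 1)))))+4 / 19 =261430724 / 1173587877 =0.22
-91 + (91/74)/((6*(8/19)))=-321503/3552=-90.51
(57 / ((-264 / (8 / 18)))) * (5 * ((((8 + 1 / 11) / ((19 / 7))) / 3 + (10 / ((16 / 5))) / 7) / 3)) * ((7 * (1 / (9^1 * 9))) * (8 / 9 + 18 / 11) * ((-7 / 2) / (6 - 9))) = -221213125 / 3772522512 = -0.06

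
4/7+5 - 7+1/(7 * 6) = -59/42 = -1.40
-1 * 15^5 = -759375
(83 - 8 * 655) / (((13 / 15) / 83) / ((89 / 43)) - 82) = 571421385 / 9085451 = 62.89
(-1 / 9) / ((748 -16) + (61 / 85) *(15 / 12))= -68 / 448533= -0.00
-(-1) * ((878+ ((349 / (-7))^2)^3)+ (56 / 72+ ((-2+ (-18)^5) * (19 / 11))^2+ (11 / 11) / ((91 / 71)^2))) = 230981053505536482548299 / 21652239609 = 10667767292281.70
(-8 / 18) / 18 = -2 / 81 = -0.02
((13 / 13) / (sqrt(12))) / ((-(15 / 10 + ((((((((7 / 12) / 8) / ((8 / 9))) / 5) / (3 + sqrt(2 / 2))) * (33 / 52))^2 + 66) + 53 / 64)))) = -35441868800 * sqrt(3) / 14530060090347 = -0.00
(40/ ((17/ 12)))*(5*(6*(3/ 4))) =10800/ 17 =635.29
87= 87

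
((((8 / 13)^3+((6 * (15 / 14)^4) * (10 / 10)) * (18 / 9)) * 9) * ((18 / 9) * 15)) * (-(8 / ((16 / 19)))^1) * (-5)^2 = -21711867199875 / 21099988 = -1028999.03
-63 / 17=-3.71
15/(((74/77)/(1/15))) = 77/74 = 1.04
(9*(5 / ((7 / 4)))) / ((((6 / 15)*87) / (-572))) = -85800 / 203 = -422.66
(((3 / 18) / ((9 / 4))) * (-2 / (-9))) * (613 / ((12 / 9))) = 613 / 81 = 7.57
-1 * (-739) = 739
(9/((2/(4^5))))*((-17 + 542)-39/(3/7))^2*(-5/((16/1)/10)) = -2712326400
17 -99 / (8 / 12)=-263 / 2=-131.50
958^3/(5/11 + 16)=9671397032/181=53433132.77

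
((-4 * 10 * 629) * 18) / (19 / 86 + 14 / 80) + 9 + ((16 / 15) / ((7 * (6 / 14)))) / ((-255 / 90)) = -66210542299 / 57885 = -1143829.01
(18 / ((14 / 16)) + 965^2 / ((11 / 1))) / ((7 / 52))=339048268 / 539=629032.04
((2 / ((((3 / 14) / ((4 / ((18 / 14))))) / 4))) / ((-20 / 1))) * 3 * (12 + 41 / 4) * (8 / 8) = -17444 / 45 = -387.64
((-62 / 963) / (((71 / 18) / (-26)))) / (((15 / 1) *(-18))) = -1612 / 1025595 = -0.00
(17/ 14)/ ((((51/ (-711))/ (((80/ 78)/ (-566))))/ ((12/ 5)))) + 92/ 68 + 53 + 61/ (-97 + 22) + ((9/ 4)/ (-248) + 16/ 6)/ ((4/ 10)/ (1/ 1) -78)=677135956979719/ 12638089027200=53.58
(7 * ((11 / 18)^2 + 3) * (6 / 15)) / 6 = 7651 / 4860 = 1.57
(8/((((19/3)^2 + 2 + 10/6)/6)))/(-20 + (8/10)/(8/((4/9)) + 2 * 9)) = -9720/177103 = -0.05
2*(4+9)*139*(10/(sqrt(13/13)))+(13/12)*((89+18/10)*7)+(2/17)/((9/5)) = 56347807/1530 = 36828.63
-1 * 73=-73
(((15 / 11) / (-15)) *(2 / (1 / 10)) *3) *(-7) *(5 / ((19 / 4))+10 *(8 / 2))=327600 / 209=1567.46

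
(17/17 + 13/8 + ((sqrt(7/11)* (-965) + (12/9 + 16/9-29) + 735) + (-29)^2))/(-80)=-111797/5760 + 193* sqrt(77)/176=-9.79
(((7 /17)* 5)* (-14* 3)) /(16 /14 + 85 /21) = -30870 /1853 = -16.66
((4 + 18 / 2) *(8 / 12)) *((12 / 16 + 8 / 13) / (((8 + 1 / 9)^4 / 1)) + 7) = 10337425555 / 170389446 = 60.67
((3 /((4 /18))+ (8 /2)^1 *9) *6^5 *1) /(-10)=-192456 /5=-38491.20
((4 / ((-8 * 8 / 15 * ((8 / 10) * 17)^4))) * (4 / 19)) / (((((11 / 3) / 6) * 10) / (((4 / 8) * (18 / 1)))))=-151875 / 17874830336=-0.00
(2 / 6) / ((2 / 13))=13 / 6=2.17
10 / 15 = 2 / 3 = 0.67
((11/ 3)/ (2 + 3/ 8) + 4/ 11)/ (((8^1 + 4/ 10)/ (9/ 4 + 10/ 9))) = 0.76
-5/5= -1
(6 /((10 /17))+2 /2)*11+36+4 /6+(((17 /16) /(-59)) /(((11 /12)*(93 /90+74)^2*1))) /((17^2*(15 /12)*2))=159.87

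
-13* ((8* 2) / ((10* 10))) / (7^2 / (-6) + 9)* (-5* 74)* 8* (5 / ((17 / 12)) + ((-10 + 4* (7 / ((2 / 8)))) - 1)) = 328219008 / 425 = 772280.02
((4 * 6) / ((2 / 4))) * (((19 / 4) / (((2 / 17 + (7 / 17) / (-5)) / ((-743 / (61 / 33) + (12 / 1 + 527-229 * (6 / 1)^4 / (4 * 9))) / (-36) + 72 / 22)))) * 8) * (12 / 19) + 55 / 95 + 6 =285212869225 / 38247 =7457130.47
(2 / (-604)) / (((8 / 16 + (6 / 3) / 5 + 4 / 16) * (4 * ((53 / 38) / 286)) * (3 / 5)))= -135850 / 552207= -0.25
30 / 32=15 / 16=0.94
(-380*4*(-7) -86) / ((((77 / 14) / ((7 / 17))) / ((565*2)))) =166964280 / 187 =892857.11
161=161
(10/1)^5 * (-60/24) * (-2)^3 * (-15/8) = -3750000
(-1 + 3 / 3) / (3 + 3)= 0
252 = 252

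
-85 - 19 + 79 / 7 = -649 / 7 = -92.71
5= 5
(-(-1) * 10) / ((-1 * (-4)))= 5 / 2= 2.50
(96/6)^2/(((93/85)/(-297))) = -2154240/31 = -69491.61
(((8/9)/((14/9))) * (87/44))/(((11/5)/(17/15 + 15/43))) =27724/36421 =0.76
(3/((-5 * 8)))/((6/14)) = -7/40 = -0.18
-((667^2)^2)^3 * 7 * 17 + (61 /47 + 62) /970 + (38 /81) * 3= -227153964234479777658402866020962271503025 /246186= -922692453000900854063199600000000000.00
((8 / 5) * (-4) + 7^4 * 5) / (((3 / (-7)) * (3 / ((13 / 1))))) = -121319.18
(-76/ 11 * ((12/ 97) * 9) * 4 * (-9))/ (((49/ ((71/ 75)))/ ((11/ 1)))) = 6993216/ 118825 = 58.85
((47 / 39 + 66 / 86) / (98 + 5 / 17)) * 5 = 281180 / 2802267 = 0.10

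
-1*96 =-96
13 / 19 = 0.68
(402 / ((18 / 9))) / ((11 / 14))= 2814 / 11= 255.82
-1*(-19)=19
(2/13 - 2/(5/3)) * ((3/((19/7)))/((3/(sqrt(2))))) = -476 * sqrt(2)/1235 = -0.55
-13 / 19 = -0.68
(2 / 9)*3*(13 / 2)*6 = 26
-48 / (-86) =24 / 43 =0.56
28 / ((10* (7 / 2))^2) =4 / 175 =0.02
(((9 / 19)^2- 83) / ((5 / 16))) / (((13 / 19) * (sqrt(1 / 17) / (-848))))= 405438976 * sqrt(17) / 1235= 1353577.10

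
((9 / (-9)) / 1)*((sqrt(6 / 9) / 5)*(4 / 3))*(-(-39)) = -52*sqrt(6) / 15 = -8.49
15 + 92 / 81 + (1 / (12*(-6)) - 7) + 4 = 8503 / 648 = 13.12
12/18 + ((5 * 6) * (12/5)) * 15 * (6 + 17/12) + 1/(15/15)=24035/3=8011.67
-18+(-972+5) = -985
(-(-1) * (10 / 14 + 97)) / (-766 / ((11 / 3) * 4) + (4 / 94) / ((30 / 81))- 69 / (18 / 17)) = -5304420 / 6366493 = -0.83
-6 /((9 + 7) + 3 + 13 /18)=-108 /355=-0.30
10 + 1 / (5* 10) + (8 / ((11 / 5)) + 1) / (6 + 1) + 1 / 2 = 21526 / 1925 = 11.18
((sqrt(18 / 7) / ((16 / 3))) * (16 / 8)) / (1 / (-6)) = -27 * sqrt(14) / 28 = -3.61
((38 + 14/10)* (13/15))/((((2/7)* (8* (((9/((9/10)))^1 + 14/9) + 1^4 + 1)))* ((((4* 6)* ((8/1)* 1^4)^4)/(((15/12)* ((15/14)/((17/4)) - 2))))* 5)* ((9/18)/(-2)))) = 33293/1699020800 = 0.00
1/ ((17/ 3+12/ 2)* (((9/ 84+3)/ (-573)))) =-2292/ 145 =-15.81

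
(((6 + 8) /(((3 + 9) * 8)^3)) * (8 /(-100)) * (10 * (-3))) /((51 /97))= 679 /9400320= 0.00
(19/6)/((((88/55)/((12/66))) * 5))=19/264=0.07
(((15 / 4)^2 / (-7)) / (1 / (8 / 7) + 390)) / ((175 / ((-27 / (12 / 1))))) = 81 / 1225784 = 0.00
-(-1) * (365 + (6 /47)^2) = 806321 /2209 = 365.02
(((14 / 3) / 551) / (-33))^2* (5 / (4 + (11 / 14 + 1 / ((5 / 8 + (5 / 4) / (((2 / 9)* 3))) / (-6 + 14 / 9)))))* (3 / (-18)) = -6860 / 375916632993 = -0.00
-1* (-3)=3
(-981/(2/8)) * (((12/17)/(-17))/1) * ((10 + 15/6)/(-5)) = -117720/289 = -407.34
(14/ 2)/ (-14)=-1/ 2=-0.50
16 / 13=1.23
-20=-20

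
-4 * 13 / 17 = -52 / 17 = -3.06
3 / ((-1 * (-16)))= 3 / 16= 0.19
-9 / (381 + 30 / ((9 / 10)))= -27 / 1243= -0.02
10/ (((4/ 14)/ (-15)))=-525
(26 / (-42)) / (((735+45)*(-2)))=1 / 2520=0.00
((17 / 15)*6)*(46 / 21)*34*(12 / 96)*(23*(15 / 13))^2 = 52743945 / 1183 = 44584.91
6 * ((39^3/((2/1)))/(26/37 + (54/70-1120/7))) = -230454315/205291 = -1122.57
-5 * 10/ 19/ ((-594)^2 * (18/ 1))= -25/ 60334956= -0.00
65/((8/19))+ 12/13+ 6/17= 275191/1768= 155.65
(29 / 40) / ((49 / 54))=783 / 980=0.80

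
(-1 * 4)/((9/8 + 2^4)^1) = -32/137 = -0.23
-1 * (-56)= 56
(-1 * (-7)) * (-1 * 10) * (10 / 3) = -700 / 3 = -233.33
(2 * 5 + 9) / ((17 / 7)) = 133 / 17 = 7.82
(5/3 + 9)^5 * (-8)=-268435456/243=-1104672.66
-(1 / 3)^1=-1 / 3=-0.33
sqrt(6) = 2.45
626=626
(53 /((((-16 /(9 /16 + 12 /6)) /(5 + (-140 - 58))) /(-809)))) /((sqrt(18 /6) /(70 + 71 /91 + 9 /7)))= -370839271193 *sqrt(3) /11648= -55143583.37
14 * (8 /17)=112 /17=6.59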